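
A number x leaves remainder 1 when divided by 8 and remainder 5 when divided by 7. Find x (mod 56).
M = 8 × 7 = 56. M₁ = 7, y₁ ≡ 7 (mod 8). M₂ = 8, y₂ ≡ 1 (mod 7). x = 1×7×7 + 5×8×1 ≡ 33 (mod 56)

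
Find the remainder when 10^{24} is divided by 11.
By Fermat: 10^{10} ≡ 1 mod 11. 24 = 2×10 + 4. So 10^{24} ≡ 10^{4} ≡ 1 mod 11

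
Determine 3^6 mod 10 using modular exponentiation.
By repeated squaring mod 10: 3^{1}≡3, 3^{2}≡9, 3^{4}≡1. Then 3^{6} = 3^{4+2} ≡ 1 × 9 ≡ 9 mod 10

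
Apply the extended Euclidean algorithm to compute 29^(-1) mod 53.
Extended GCD: 29(11) + 53(-6) = 1. So 29^(-1) ≡ 11 (mod 53). Verify: 29 × 11 = 319 ≡ 1 (mod 53)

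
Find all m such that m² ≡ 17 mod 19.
The square roots of 17 mod 19 are 6 and 13. Verify: 6² = 36 ≡ 17 mod 19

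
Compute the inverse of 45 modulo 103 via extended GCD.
Extended GCD: 45(-16) + 103(7) = 1. So 45^(-1) ≡ -16 ≡ 87 mod 103. Verify: 45 × 87 = 3915 ≡ 1 mod 103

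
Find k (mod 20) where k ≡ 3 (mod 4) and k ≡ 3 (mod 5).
M = 4 × 5 = 20. M₁ = 5, y₁ ≡ 1 (mod 4). M₂ = 4, y₂ ≡ 4 (mod 5). k = 3×5×1 + 3×4×4 ≡ 3 (mod 20)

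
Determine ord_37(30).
Powers of 30 mod 37: 30^1≡30, 30^2≡12, 30^3≡27, 30^4≡33, 30^5≡28, 30^6≡26, 30^7≡3, 30^8≡16, 30^9≡36, 30^10≡7, 30^11≡25, 30^12≡10, 30^13≡4, 30^14≡9, 30^15≡11, 30^16≡34, 30^17≡21, 30^18≡1. So the order of 30 is 18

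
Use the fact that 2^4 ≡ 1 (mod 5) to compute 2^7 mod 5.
By Fermat: 2^{4} ≡ 1 (mod 5). So 2^{7} = 2^{4} · 2^{3} ≡ 2^{3} ≡ 3 (mod 5)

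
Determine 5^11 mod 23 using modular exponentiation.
By repeated squaring (mod 23): 5^{1}≡5, 5^{2}≡2, 5^{4}≡4, 5^{8}≡16. Then 5^{11} = 5^{8+2+1} ≡ 16 × 2 × 5 ≡ 22 (mod 23)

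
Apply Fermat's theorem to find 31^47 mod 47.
By Fermat: 31^{46} ≡ 1 mod 47. So 31^{47} = 31^{46} · 31^{1} ≡ 31^{1} ≡ 31 mod 47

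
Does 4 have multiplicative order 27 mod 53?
Powers of 4 mod 53: 4^1≡4, 4^2≡16, 4^3≡11, 4^4≡44, 4^5≡17, 4^6≡15, 4^7≡7, 4^8≡28, 4^9≡6, 4^10≡24, 4^11≡43, 4^12≡13, 4^13≡52, 4^14≡49, 4^15≡37, 4^16≡42, 4^17≡9, 4^18≡36, 4^19≡38, 4^20≡46, 4^21≡25, 4^22≡47, 4^23≡29, 4^24≡10, 4^25≡40, 4^26≡1. Already 4^26≡1, so the order is 26 < 27. No, the actual order is 26.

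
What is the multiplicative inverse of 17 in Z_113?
Since 113 is prime, by Fermat 17^(-1) ≡ 17^{111} ≡ 20 (mod 113). Verify: 17 × 20 = 340 ≡ 1 (mod 113)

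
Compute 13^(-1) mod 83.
Since 83 is prime, by Fermat 13^(-1) ≡ 13^{81} ≡ 32 mod 83. Verify: 13 × 32 = 416 ≡ 1 mod 83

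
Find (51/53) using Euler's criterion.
(51/53) = 51^{26} mod 53 = -1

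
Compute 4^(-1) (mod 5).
Since 5 is prime, by Fermat 4^(-1) ≡ 4^{3} ≡ 4 (mod 5). Verify: 4 × 4 = 16 ≡ 1 (mod 5)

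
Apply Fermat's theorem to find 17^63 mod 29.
By Fermat: 17^{28} ≡ 1 mod 29. 63 = 2×28 + 7. So 17^{63} ≡ 17^{7} ≡ 12 mod 29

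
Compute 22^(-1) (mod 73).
Since 73 is prime, by Fermat 22^(-1) ≡ 22^{71} ≡ 10 (mod 73). Verify: 22 × 10 = 220 ≡ 1 (mod 73)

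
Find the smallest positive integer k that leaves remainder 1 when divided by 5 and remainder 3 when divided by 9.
M = 5 × 9 = 45. M₁ = 9, y₁ ≡ 4 mod 5. M₂ = 5, y₂ ≡ 2 mod 9. k = 1×9×4 + 3×5×2 ≡ 21 mod 45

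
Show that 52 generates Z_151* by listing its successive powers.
52^1, 52^2, ..., 52^{150} mod 151: [52, 137, 27, 45, 75, 125, 7, 62, 53, 38, 13, 72, 120, 49, 132, 69, 115, 91, 51, 85, 41, 18, 30, 50, 33, 55, 142, 136, 126, 59, 48, 80, 83, 88, 46, 127, 111, 34, 107, 128, 12, 20, 134, 22, 87, 145, 141, 84, 140, 32, 3, 5, 109, 81, 135, 74, 73, 21, 35, 8, 114, 39, 65, 58, 147, 94, 56, 43, 122, 2, 104, 123, 54, 90, 150, 99, 14, 124, 106, 76, 26, 144, 89, 98, 113, 138, 79, 31, 102, 19, 82, 36, 60, 100, 66, 110, 133, 121, 101, 118, 96, 9, 15, 25, 92, 103, 71, 68, 63, 105, 24, 40, 117, 44, 23, 139, 131, 17, 129, 64, 6, 10, 67, 11, 119, 148, 146, 42, 70, 16, 77, 78, 130, 116, 143, 37, 112, 86, 93, 4, 57, 95, 108, 29, 149, 47, 28, 97, 61, 1]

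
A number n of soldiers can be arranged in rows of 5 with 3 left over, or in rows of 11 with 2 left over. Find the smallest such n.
M = 5 × 11 = 55. M₁ = 11, y₁ ≡ 1 (mod 5). M₂ = 5, y₂ ≡ 9 (mod 11). n = 3×11×1 + 2×5×9 ≡ 13 (mod 55)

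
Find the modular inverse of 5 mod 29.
Since 29 is prime, by Fermat 5^(-1) ≡ 5^{27} ≡ 6 (mod 29). Verify: 5 × 6 = 30 ≡ 1 (mod 29)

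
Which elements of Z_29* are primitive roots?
There are φ(28) = 12 primitive roots mod 29: {2, 3, 8, 10, 11, 14, 15, 18, 19, 21, 26, 27}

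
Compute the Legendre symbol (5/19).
(5/19) = 5^{9} mod 19 = 1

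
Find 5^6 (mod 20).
By repeated squaring (mod 20): 5^{1}≡5, 5^{2}≡5, 5^{4}≡5. Then 5^{6} = 5^{4+2} ≡ 5 × 5 ≡ 5 (mod 20)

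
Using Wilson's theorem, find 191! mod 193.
(192)! = (191)! × (192) ≡ -1 mod 193. So (191)! ≡ -1 × (192)^(-1) ≡ (-1)×(-1) = 1 mod 193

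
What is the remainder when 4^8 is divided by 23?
By repeated squaring (mod 23): 4^{1}≡4, 4^{2}≡16, 4^{4}≡3, 4^{8}≡9. So 4^{8} ≡ 9 (mod 23)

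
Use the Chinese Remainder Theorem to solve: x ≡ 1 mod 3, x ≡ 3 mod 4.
M = 3 × 4 = 12. M₁ = 4, y₁ ≡ 1 mod 3. M₂ = 3, y₂ ≡ 3 mod 4. x = 1×4×1 + 3×3×3 ≡ 7 mod 12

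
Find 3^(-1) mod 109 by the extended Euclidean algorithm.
Extended GCD: 3(-36) + 109(1) = 1. So 3^(-1) ≡ -36 ≡ 73 mod 109. Verify: 3 × 73 = 219 ≡ 1 mod 109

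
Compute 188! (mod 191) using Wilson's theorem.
(190)! = (188)! × (189) × (190) ≡ -1 (mod 191). So (188)! ≡ -1 × [(190)(189)]^(-1) ≡ 95 (mod 191)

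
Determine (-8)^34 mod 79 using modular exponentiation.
By repeated squaring (mod 79): (-8)^{1}≡71, (-8)^{2}≡64, (-8)^{4}≡67, (-8)^{8}≡65, (-8)^{16}≡38, (-8)^{32}≡22. Then (-8)^{34} = (-8)^{32+2} ≡ 22 × 64 ≡ 65 (mod 79)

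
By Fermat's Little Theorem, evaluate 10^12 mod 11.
By Fermat: 10^{10} ≡ 1 mod 11. So 10^{12} = 10^{10} · 10^{2} ≡ 10^{2} ≡ 1 mod 11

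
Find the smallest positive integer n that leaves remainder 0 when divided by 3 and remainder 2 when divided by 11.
M = 3 × 11 = 33. M₁ = 11, y₁ ≡ 2 mod 3. M₂ = 3, y₂ ≡ 4 mod 11. n = 0×11×2 + 2×3×4 ≡ 24 mod 33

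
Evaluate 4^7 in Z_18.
By repeated squaring mod 18: 4^{1}≡4, 4^{2}≡16, 4^{4}≡4. Then 4^{7} = 4^{4+2+1} ≡ 4 × 16 × 4 ≡ 4 mod 18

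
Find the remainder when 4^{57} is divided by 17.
By Fermat: 4^{16} ≡ 1 (mod 17). 57 = 3×16 + 9. So 4^{57} ≡ 4^{9} ≡ 4 (mod 17)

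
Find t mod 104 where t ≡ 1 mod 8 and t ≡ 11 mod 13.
M = 8 × 13 = 104. M₁ = 13, y₁ ≡ 5 mod 8. M₂ = 8, y₂ ≡ 5 mod 13. t = 1×13×5 + 11×8×5 ≡ 89 mod 104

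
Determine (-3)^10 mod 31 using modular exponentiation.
By repeated squaring (mod 31): (-3)^{1}≡28, (-3)^{2}≡9, (-3)^{4}≡19, (-3)^{8}≡20. Then (-3)^{10} = (-3)^{8+2} ≡ 20 × 9 ≡ 25 (mod 31)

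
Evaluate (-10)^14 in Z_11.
Using Fermat: (-10)^{10} ≡ 1 (mod 11). 14 ≡ 4 (mod 10). So (-10)^{14} ≡ (-10)^{4} ≡ 1 (mod 11)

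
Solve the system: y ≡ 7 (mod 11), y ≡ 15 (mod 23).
M = 11 × 23 = 253. M₁ = 23, y₁ ≡ 1 (mod 11). M₂ = 11, y₂ ≡ 21 (mod 23). y = 7×23×1 + 15×11×21 ≡ 84 (mod 253)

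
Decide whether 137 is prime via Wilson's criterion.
(136)! mod 137 = 136. Since 136 ≡ -1 (mod 137), 137 is prime.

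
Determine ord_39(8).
Powers of 8 mod 39: 8^1≡8, 8^2≡25, 8^3≡5, 8^4≡1. So the order of 8 is 4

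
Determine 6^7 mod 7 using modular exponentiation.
Using Fermat: 6^{6} ≡ 1 mod 7. 7 ≡ 1 mod 6. So 6^{7} ≡ 6^{1} ≡ 6 mod 7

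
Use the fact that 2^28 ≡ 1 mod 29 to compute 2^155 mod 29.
By Fermat: 2^{28} ≡ 1 mod 29. 155 = 5×28 + 15. So 2^{155} ≡ 2^{15} ≡ 27 mod 29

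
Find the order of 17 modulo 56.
Powers of 17 mod 56: 17^1≡17, 17^2≡9, 17^3≡41, 17^4≡25, 17^5≡33, 17^6≡1. ord_56(17) = 6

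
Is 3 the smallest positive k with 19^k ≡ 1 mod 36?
Powers of 19 mod 36: 19^1≡19, 19^2≡1. Already 19^2≡1, so the order is 2 < 3. No, the actual order is 2.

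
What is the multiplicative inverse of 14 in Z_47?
Since 47 is prime, by Fermat 14^(-1) ≡ 14^{45} ≡ 37 mod 47. Verify: 14 × 37 = 518 ≡ 1 mod 47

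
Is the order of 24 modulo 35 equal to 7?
Powers of 24 mod 35: 24^1≡24, 24^2≡16, 24^3≡34, 24^4≡11, 24^5≡19, 24^6≡1. Already 24^6≡1, so the order is 6 < 7. No, the actual order is 6.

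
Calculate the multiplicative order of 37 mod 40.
Powers of 37 mod 40: 37^1≡37, 37^2≡9, 37^3≡13, 37^4≡1. ord_40(37) = 4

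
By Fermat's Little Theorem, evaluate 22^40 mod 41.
By Fermat's Little Theorem, 22^{40} ≡ 1 (mod 41) since 41 is prime and gcd(22, 41) = 1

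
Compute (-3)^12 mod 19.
By repeated squaring mod 19: (-3)^{1}≡16, (-3)^{2}≡9, (-3)^{4}≡5, (-3)^{8}≡6. Then (-3)^{12} = (-3)^{8+4} ≡ 6 × 5 ≡ 11 mod 19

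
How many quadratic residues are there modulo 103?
For prime 103, there are (p-1)/2 = (103-1)/2 = 51 quadratic residues (excluding 0).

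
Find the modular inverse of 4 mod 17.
Since 17 is prime, by Fermat 4^(-1) ≡ 4^{15} ≡ 13 mod 17. Verify: 4 × 13 = 52 ≡ 1 mod 17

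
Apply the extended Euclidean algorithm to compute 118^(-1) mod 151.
Extended GCD: 118(32) + 151(-25) = 1. So 118^(-1) ≡ 32 (mod 151). Verify: 118 × 32 = 3776 ≡ 1 (mod 151)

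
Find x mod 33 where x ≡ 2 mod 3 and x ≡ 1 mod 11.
M = 3 × 11 = 33. M₁ = 11, y₁ ≡ 2 mod 3. M₂ = 3, y₂ ≡ 4 mod 11. x = 2×11×2 + 1×3×4 ≡ 23 mod 33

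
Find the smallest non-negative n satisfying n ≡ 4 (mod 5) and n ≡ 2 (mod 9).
M = 5 × 9 = 45. M₁ = 9, y₁ ≡ 4 (mod 5). M₂ = 5, y₂ ≡ 2 (mod 9). n = 4×9×4 + 2×5×2 ≡ 29 (mod 45)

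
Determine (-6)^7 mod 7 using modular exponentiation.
Using Fermat: (-6)^{6} ≡ 1 (mod 7). 7 ≡ 1 (mod 6). So (-6)^{7} ≡ (-6)^{1} ≡ 1 (mod 7)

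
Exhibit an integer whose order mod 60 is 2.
49 has order 2 mod 60 since 49^{2} ≡ 1 (mod 60) and no smaller power works.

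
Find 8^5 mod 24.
By repeated squaring mod 24: 8^{1}≡8, 8^{2}≡16, 8^{4}≡16. Then 8^{5} = 8^{4+1} ≡ 16 × 8 ≡ 8 mod 24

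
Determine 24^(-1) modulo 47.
Since 47 is prime, by Fermat 24^(-1) ≡ 24^{45} ≡ 2 mod 47. Verify: 24 × 2 = 48 ≡ 1 mod 47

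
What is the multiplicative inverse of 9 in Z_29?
Since 29 is prime, by Fermat 9^(-1) ≡ 9^{27} ≡ 13 (mod 29). Verify: 9 × 13 = 117 ≡ 1 (mod 29)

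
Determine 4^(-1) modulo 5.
Since 5 is prime, by Fermat 4^(-1) ≡ 4^{3} ≡ 4 mod 5. Verify: 4 × 4 = 16 ≡ 1 mod 5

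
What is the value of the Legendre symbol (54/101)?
(54/101) = 54^{50} mod 101 = 1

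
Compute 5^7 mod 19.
By repeated squaring mod 19: 5^{1}≡5, 5^{2}≡6, 5^{4}≡17. Then 5^{7} = 5^{4+2+1} ≡ 17 × 6 × 5 ≡ 16 mod 19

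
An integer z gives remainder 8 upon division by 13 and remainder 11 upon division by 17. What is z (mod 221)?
M = 13 × 17 = 221. M₁ = 17, y₁ ≡ 10 (mod 13). M₂ = 13, y₂ ≡ 4 (mod 17). z = 8×17×10 + 11×13×4 ≡ 164 (mod 221)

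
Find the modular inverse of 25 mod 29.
Since 29 is prime, by Fermat 25^(-1) ≡ 25^{27} ≡ 7 mod 29. Verify: 25 × 7 = 175 ≡ 1 mod 29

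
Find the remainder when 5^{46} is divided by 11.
By Fermat: 5^{10} ≡ 1 mod 11. 46 = 4×10 + 6. So 5^{46} ≡ 5^{6} ≡ 5 mod 11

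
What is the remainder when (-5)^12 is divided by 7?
Using Fermat: (-5)^{6} ≡ 1 (mod 7). 12 ≡ 0 (mod 6). So (-5)^{12} ≡ (-5)^{0} ≡ 1 (mod 7)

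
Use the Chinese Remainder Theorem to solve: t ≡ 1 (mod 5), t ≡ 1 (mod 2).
M = 5 × 2 = 10. M₁ = 2, y₁ ≡ 3 (mod 5). M₂ = 5, y₂ ≡ 1 (mod 2). t = 1×2×3 + 1×5×1 ≡ 1 (mod 10)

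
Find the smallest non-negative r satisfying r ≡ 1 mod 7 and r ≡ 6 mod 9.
M = 7 × 9 = 63. M₁ = 9, y₁ ≡ 4 mod 7. M₂ = 7, y₂ ≡ 4 mod 9. r = 1×9×4 + 6×7×4 ≡ 15 mod 63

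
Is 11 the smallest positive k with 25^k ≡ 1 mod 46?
Powers of 25 mod 46: 25^1≡25, 25^2≡27, 25^3≡31, 25^4≡39, 25^5≡9, 25^6≡41, 25^7≡13, 25^8≡3, 25^9≡29, 25^10≡35, 25^11≡1. First k with 25^k≡1 is k=11. Yes, ord_46(25) = 11.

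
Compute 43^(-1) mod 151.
Since 151 is prime, by Fermat 43^(-1) ≡ 43^{149} ≡ 144 mod 151. Verify: 43 × 144 = 6192 ≡ 1 mod 151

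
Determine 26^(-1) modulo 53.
Since 53 is prime, by Fermat 26^(-1) ≡ 26^{51} ≡ 51 mod 53. Verify: 26 × 51 = 1326 ≡ 1 mod 53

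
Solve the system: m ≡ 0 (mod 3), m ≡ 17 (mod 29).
M = 3 × 29 = 87. M₁ = 29, y₁ ≡ 2 (mod 3). M₂ = 3, y₂ ≡ 10 (mod 29). m = 0×29×2 + 17×3×10 ≡ 75 (mod 87)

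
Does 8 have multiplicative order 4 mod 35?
Powers of 8 mod 35: 8^1≡8, 8^2≡29, 8^3≡22, 8^4≡1. First k with 8^k≡1 is k=4. Yes, ord_35(8) = 4.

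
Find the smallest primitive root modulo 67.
g = 2. For each prime q|66: 2^{33}≡66, 2^{22}≡37, 2^{6}≡64, none ≡ 1, so ord_67(2) = 66 and 2 is a primitive root.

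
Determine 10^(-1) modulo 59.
Since 59 is prime, by Fermat 10^(-1) ≡ 10^{57} ≡ 6 (mod 59). Verify: 10 × 6 = 60 ≡ 1 (mod 59)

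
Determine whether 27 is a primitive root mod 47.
27^{23} ≡ 1 mod 47 and 23 < 46, so ord_47(27) = 23 ≠ 46 and 27 is not a primitive root.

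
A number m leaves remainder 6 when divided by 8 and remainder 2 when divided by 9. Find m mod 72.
M = 8 × 9 = 72. M₁ = 9, y₁ ≡ 1 mod 8. M₂ = 8, y₂ ≡ 8 mod 9. m = 6×9×1 + 2×8×8 ≡ 38 mod 72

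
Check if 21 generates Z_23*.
ord_23(21) divides 22. For each prime q|22: 21^{11}≡22, 21^{2}≡4, none ≡ 1. So 21 has order 22 and is a primitive root mod 23.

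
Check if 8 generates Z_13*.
8^{4} ≡ 1 mod 13 and 4 < 12, so ord_13(8) = 4 ≠ 12 and 8 is not a primitive root.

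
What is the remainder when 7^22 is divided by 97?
By repeated squaring mod 97: 7^{1}≡7, 7^{2}≡49, 7^{4}≡73, 7^{8}≡91, 7^{16}≡36. Then 7^{22} = 7^{16+4+2} ≡ 36 × 73 × 49 ≡ 53 mod 97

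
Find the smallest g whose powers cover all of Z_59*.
g = 2. Powers: [2, 4, 8, 16, 32, 5, 10, 20, 40, ...] generates all 58 non-zero residues.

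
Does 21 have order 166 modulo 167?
21^{83} ≡ 1 mod 167 and 83 < 166, so ord_167(21) = 83 ≠ 166 and 21 is not a primitive root.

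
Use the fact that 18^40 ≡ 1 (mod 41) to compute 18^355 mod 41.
By Fermat: 18^{40} ≡ 1 (mod 41). 355 ≡ 35 (mod 40). So 18^{355} ≡ 18^{35} ≡ 1 (mod 41)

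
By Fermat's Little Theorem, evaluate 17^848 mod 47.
By Fermat: 17^{46} ≡ 1 mod 47. 848 ≡ 20 mod 46. So 17^{848} ≡ 17^{20} ≡ 32 mod 47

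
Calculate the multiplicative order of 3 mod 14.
Powers of 3 mod 14: 3^1≡3, 3^2≡9, 3^3≡13, 3^4≡11, 3^5≡5, 3^6≡1. ord_14(3) = 6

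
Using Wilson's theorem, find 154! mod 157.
(156)! = (154)! × (155) × (156) ≡ -1 (mod 157). So (154)! ≡ -1 × [(156)(155)]^(-1) ≡ 78 (mod 157)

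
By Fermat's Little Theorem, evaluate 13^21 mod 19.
By Fermat: 13^{18} ≡ 1 mod 19. So 13^{21} = 13^{18} · 13^{3} ≡ 13^{3} ≡ 12 mod 19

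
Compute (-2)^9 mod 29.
By repeated squaring mod 29: (-2)^{1}≡27, (-2)^{2}≡4, (-2)^{4}≡16, (-2)^{8}≡24. Then (-2)^{9} = (-2)^{8+1} ≡ 24 × 27 ≡ 10 mod 29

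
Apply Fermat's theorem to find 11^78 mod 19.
By Fermat: 11^{18} ≡ 1 mod 19. 78 = 4×18 + 6. So 11^{78} ≡ 11^{6} ≡ 1 mod 19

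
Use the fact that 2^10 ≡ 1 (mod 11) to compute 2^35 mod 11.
By Fermat: 2^{10} ≡ 1 (mod 11). 35 = 3×10 + 5. So 2^{35} ≡ 2^{5} ≡ 10 (mod 11)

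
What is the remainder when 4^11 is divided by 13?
By repeated squaring (mod 13): 4^{1}≡4, 4^{2}≡3, 4^{4}≡9, 4^{8}≡3. Then 4^{11} = 4^{8+2+1} ≡ 3 × 3 × 4 ≡ 10 (mod 13)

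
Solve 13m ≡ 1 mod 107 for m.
Since 107 is prime, by Fermat 13^(-1) ≡ 13^{105} ≡ 33 mod 107. Verify: 13 × 33 = 429 ≡ 1 mod 107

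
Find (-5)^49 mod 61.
By repeated squaring mod 61: (-5)^{1}≡56, (-5)^{2}≡25, (-5)^{4}≡15, (-5)^{8}≡42, (-5)^{16}≡56, (-5)^{32}≡25. Then (-5)^{49} = (-5)^{32+16+1} ≡ 25 × 56 × 56 ≡ 15 mod 61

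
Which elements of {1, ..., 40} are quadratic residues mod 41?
QRs mod 41: {1, 2, 4, 5, 8, 9, 10, 16, 18, 20, 21, 23, 25, 31, 32, 33, 36, 37, 39, 40}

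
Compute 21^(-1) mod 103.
Since 103 is prime, by Fermat 21^(-1) ≡ 21^{101} ≡ 54 mod 103. Verify: 21 × 54 = 1134 ≡ 1 mod 103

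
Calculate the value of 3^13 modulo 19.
By repeated squaring (mod 19): 3^{1}≡3, 3^{2}≡9, 3^{4}≡5, 3^{8}≡6. Then 3^{13} = 3^{8+4+1} ≡ 6 × 5 × 3 ≡ 14 (mod 19)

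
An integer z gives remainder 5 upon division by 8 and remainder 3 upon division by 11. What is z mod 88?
M = 8 × 11 = 88. M₁ = 11, y₁ ≡ 3 mod 8. M₂ = 8, y₂ ≡ 7 mod 11. z = 5×11×3 + 3×8×7 ≡ 69 mod 88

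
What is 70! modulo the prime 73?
(72)! = (70)! × (71) × (72) ≡ -1 (mod 73). So (70)! ≡ -1 × [(72)(71)]^(-1) ≡ 36 (mod 73)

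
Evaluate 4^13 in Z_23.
By repeated squaring (mod 23): 4^{1}≡4, 4^{2}≡16, 4^{4}≡3, 4^{8}≡9. Then 4^{13} = 4^{8+4+1} ≡ 9 × 3 × 4 ≡ 16 (mod 23)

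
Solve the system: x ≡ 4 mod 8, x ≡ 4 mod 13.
M = 8 × 13 = 104. M₁ = 13, y₁ ≡ 5 mod 8. M₂ = 8, y₂ ≡ 5 mod 13. x = 4×13×5 + 4×8×5 ≡ 4 mod 104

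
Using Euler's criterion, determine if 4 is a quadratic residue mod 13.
By Euler's criterion: 4^{6} ≡ 1 mod 13. Since this equals 1, 4 is a QR.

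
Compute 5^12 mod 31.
By repeated squaring (mod 31): 5^{1}≡5, 5^{2}≡25, 5^{4}≡5, 5^{8}≡25. Then 5^{12} = 5^{8+4} ≡ 25 × 5 ≡ 1 (mod 31)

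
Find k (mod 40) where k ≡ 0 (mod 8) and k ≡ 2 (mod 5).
M = 8 × 5 = 40. M₁ = 5, y₁ ≡ 5 (mod 8). M₂ = 8, y₂ ≡ 2 (mod 5). k = 0×5×5 + 2×8×2 ≡ 32 (mod 40)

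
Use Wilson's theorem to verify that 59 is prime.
(58)! mod 59 = 58. Since this equals -1 (mod 59), Wilson confirms 59 is prime.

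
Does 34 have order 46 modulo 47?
34^{23} ≡ 1 mod 47 and 23 < 46, so ord_47(34) = 23 ≠ 46 and 34 is not a primitive root.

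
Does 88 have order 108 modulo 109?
88^{54} ≡ 1 mod 109 and 54 < 108, so ord_109(88) = 54 ≠ 108 and 88 is not a primitive root.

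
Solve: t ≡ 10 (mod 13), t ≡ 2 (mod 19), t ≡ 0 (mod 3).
M = 13 × 19 × 3 = 741. M₁ = 57, y₁ ≡ 8 (mod 13). M₂ = 39, y₂ ≡ 1 (mod 19). M₃ = 247, y₃ ≡ 1 (mod 3). t = 10×57×8 + 2×39×1 + 0×247×1 ≡ 192 (mod 741)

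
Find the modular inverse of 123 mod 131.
Since 131 is prime, by Fermat 123^(-1) ≡ 123^{129} ≡ 49 (mod 131). Verify: 123 × 49 = 6027 ≡ 1 (mod 131)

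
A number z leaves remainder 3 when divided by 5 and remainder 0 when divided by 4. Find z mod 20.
M = 5 × 4 = 20. M₁ = 4, y₁ ≡ 4 mod 5. M₂ = 5, y₂ ≡ 1 mod 4. z = 3×4×4 + 0×5×1 ≡ 8 mod 20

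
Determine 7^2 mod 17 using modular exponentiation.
7^{2} = 49 ≡ 15 mod 17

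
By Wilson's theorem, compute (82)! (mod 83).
By Wilson's theorem, (82)! ≡ -1 ≡ 82 (mod 83)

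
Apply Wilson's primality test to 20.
(19)! mod 20 = 0. Since 0 ≢ -1 mod 20, 20 is not prime.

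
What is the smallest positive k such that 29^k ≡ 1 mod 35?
Powers of 29 mod 35: 29^1≡29, 29^2≡1. ord_35(29) = 2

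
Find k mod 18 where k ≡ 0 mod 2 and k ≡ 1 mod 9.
M = 2 × 9 = 18. M₁ = 9, y₁ ≡ 1 mod 2. M₂ = 2, y₂ ≡ 5 mod 9. k = 0×9×1 + 1×2×5 ≡ 10 mod 18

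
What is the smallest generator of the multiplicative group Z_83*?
g = 2. Powers: [2, 4, 8, 16, 32, 64, 45, 7, 14, ...] generates all 82 non-zero residues.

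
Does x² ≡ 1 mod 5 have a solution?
By Euler's criterion: 1^{2} ≡ 1 mod 5. Since this equals 1, 1 is a QR.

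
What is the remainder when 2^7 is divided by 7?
Using Fermat: 2^{6} ≡ 1 (mod 7). 7 ≡ 1 (mod 6). So 2^{7} ≡ 2^{1} ≡ 2 (mod 7)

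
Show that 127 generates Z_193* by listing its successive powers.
127^1, 127^2, ..., 127^{192} mod 193: [127, 110, 74, 134, 34, 72, 73, 7, 117, 191, 132, 166, 45, 118, 125, 49, 47, 179, 152, 4, 122, 54, 103, 150, 136, 95, 99, 28, 82, 185, 142, 85, 180, 86, 114, 3, 188, 137, 29, 16, 102, 23, 26, 21, 158, 187, 10, 112, 135, 161, 182, 147, 141, 151, 70, 12, 173, 162, 116, 64, 22, 92, 104, 84, 53, 169, 40, 62, 154, 65, 149, 9, 178, 25, 87, 48, 113, 69, 78, 63, 88, 175, 30, 143, 19, 97, 160, 55, 37, 67, 17, 36, 133, 100, 155, 192, 66, 83, 119, 59, 159, 121, 120, 186, 76, 2, 61, 27, 148, 75, 68, 144, 146, 14, 41, 189, 71, 139, 90, 43, 57, 98, 94, 165, 111, 8, 51, 108, 13, 107, 79, 190, 5, 56, 164, 177, 91, 170, 167, 172, 35, 6, 183, 81, 58, 32, 11, 46, 52, 42, 123, 181, 20, 31, 77, 129, 171, 101, 89, 109, 140, 24, 153, 131, 39, 128, 44, 184, 15, 168, 106, 145, 80, 124, 115, 130, 105, 18, 163, 50, 174, 96, 33, 138, 156, 126, 176, 157, 60, 93, 38, 1]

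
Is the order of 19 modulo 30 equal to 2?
Powers of 19 mod 30: 19^1≡19, 19^2≡1. First k with 19^k≡1 is k=2. Yes, ord_30(19) = 2.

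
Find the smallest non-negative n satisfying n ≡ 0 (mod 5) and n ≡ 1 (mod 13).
M = 5 × 13 = 65. M₁ = 13, y₁ ≡ 2 (mod 5). M₂ = 5, y₂ ≡ 8 (mod 13). n = 0×13×2 + 1×5×8 ≡ 40 (mod 65)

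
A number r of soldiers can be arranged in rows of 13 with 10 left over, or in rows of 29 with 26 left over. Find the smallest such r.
M = 13 × 29 = 377. M₁ = 29, y₁ ≡ 9 (mod 13). M₂ = 13, y₂ ≡ 9 (mod 29). r = 10×29×9 + 26×13×9 ≡ 374 (mod 377)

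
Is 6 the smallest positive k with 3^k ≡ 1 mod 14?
Powers of 3 mod 14: 3^1≡3, 3^2≡9, 3^3≡13, 3^4≡11, 3^5≡5, 3^6≡1. First k with 3^k≡1 is k=6. Yes, ord_14(3) = 6.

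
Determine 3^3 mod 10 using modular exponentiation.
3^{3} = 27 ≡ 7 mod 10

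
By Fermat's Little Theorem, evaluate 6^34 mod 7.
By Fermat: 6^{6} ≡ 1 (mod 7). 34 = 5×6 + 4. So 6^{34} ≡ 6^{4} ≡ 1 (mod 7)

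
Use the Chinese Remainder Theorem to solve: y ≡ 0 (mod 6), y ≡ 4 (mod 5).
M = 6 × 5 = 30. M₁ = 5, y₁ ≡ 5 (mod 6). M₂ = 6, y₂ ≡ 1 (mod 5). y = 0×5×5 + 4×6×1 ≡ 24 (mod 30)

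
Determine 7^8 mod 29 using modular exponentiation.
By repeated squaring mod 29: 7^{1}≡7, 7^{2}≡20, 7^{4}≡23, 7^{8}≡7. So 7^{8} ≡ 7 mod 29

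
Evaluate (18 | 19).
(18/19) = 18^{9} mod 19 = -1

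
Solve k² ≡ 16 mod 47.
The square roots of 16 mod 47 are 4 and 43. Verify: 4² = 16 ≡ 16 mod 47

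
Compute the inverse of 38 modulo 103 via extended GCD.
Extended GCD: 38(19) + 103(-7) = 1. So 38^(-1) ≡ 19 (mod 103). Verify: 38 × 19 = 722 ≡ 1 (mod 103)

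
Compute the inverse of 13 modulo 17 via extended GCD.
Extended GCD: 13(4) + 17(-3) = 1. So 13^(-1) ≡ 4 mod 17. Verify: 13 × 4 = 52 ≡ 1 mod 17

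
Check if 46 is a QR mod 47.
By Euler's criterion: 46^{23} ≡ 46 mod 47. Since this equals -1 (≡ 46), 46 is not a QR.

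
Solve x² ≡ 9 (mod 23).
The square roots of 9 mod 23 are 3 and 20. Verify: 3² = 9 ≡ 9 (mod 23)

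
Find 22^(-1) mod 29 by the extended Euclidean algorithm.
Extended GCD: 22(4) + 29(-3) = 1. So 22^(-1) ≡ 4 mod 29. Verify: 22 × 4 = 88 ≡ 1 mod 29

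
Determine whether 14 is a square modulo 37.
By Euler's criterion: 14^{18} ≡ 36 (mod 37). Since this equals -1 (≡ 36), 14 is not a QR.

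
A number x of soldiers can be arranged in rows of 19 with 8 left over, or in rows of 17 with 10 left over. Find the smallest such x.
M = 19 × 17 = 323. M₁ = 17, y₁ ≡ 9 (mod 19). M₂ = 19, y₂ ≡ 9 (mod 17). x = 8×17×9 + 10×19×9 ≡ 27 (mod 323)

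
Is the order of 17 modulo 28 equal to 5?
Powers of 17 mod 28: 17^1≡17, 17^2≡9, 17^3≡13, 17^4≡25, 17^5≡5, 17^6≡1. 17^5≡5≢1, so ord ≠ 5. No, the actual order is 6.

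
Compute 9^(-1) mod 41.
Since 41 is prime, by Fermat 9^(-1) ≡ 9^{39} ≡ 32 mod 41. Verify: 9 × 32 = 288 ≡ 1 mod 41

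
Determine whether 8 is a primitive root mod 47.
8^{23} ≡ 1 mod 47 and 23 < 46, so ord_47(8) = 23 ≠ 46 and 8 is not a primitive root.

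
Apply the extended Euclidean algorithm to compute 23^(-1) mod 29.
Extended GCD: 23(-5) + 29(4) = 1. So 23^(-1) ≡ -5 ≡ 24 mod 29. Verify: 23 × 24 = 552 ≡ 1 mod 29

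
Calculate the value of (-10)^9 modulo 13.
By repeated squaring (mod 13): (-10)^{1}≡3, (-10)^{2}≡9, (-10)^{4}≡3, (-10)^{8}≡9. Then (-10)^{9} = (-10)^{8+1} ≡ 9 × 3 ≡ 1 (mod 13)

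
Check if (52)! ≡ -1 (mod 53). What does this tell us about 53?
(52)! mod 53 = 52. Since this equals -1 (mod 53), Wilson confirms 53 is prime.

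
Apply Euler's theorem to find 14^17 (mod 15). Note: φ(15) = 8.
By Euler: 14^{8} ≡ 1 (mod 15) since gcd(14, 15) = 1. 17 = 2×8 + 1. So 14^{17} ≡ 14^{1} ≡ 14 (mod 15)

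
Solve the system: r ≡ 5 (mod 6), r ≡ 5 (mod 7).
M = 6 × 7 = 42. M₁ = 7, y₁ ≡ 1 (mod 6). M₂ = 6, y₂ ≡ 6 (mod 7). r = 5×7×1 + 5×6×6 ≡ 5 (mod 42)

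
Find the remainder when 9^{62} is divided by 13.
By Fermat: 9^{12} ≡ 1 mod 13. 62 = 5×12 + 2. So 9^{62} ≡ 9^{2} ≡ 3 mod 13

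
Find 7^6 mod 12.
By repeated squaring mod 12: 7^{1}≡7, 7^{2}≡1, 7^{4}≡1. Then 7^{6} = 7^{4+2} ≡ 1 × 1 ≡ 1 mod 12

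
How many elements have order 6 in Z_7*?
A prime p has φ(p-1) primitive roots; here φ(6) = 2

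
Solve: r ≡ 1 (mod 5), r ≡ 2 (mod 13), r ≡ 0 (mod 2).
M = 5 × 13 × 2 = 130. M₁ = 26, y₁ ≡ 1 (mod 5). M₂ = 10, y₂ ≡ 4 (mod 13). M₃ = 65, y₃ ≡ 1 (mod 2). r = 1×26×1 + 2×10×4 + 0×65×1 ≡ 106 (mod 130)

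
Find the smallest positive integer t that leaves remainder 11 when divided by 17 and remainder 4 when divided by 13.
M = 17 × 13 = 221. M₁ = 13, y₁ ≡ 4 (mod 17). M₂ = 17, y₂ ≡ 10 (mod 13). t = 11×13×4 + 4×17×10 ≡ 147 (mod 221)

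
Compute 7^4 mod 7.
7^{4} = 2401 ≡ 0 mod 7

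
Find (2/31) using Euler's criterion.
(2/31) = 2^{15} mod 31 = 1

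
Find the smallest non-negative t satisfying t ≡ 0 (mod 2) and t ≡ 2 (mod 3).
M = 2 × 3 = 6. M₁ = 3, y₁ ≡ 1 (mod 2). M₂ = 2, y₂ ≡ 2 (mod 3). t = 0×3×1 + 2×2×2 ≡ 2 (mod 6)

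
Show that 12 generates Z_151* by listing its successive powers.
12^1, 12^2, ..., 12^{150} mod 151: [12, 144, 67, 49, 135, 110, 112, 136, 122, 105, 52, 20, 89, 11, 132, 74, 133, 86, 126, 2, 24, 137, 134, 98, 119, 69, 73, 121, 93, 59, 104, 40, 27, 22, 113, 148, 115, 21, 101, 4, 48, 123, 117, 45, 87, 138, 146, 91, 35, 118, 57, 80, 54, 44, 75, 145, 79, 42, 51, 8, 96, 95, 83, 90, 23, 125, 141, 31, 70, 85, 114, 9, 108, 88, 150, 139, 7, 84, 102, 16, 41, 39, 15, 29, 46, 99, 131, 62, 140, 19, 77, 18, 65, 25, 149, 127, 14, 17, 53, 32, 82, 78, 30, 58, 92, 47, 111, 124, 129, 38, 3, 36, 130, 50, 147, 103, 28, 34, 106, 64, 13, 5, 60, 116, 33, 94, 71, 97, 107, 76, 6, 72, 109, 100, 143, 55, 56, 68, 61, 128, 26, 10, 120, 81, 66, 37, 142, 43, 63, 1]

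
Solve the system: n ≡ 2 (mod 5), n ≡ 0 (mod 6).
M = 5 × 6 = 30. M₁ = 6, y₁ ≡ 1 (mod 5). M₂ = 5, y₂ ≡ 5 (mod 6). n = 2×6×1 + 0×5×5 ≡ 12 (mod 30)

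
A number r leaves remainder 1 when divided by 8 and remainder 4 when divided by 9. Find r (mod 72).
M = 8 × 9 = 72. M₁ = 9, y₁ ≡ 1 (mod 8). M₂ = 8, y₂ ≡ 8 (mod 9). r = 1×9×1 + 4×8×8 ≡ 49 (mod 72)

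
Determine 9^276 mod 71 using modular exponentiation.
Using Fermat: 9^{70} ≡ 1 (mod 71). 276 ≡ 66 (mod 70). So 9^{276} ≡ 9^{66} ≡ 49 (mod 71)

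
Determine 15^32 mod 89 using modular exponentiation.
By repeated squaring mod 89: 15^{1}≡15, 15^{2}≡47, 15^{4}≡73, 15^{8}≡78, 15^{16}≡32, 15^{32}≡45. So 15^{32} ≡ 45 mod 89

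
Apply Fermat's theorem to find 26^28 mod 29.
By Fermat's Little Theorem, 26^{28} ≡ 1 mod 29 since 29 is prime and gcd(26, 29) = 1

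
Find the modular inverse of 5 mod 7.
Since 7 is prime, by Fermat 5^(-1) ≡ 5^{5} ≡ 3 mod 7. Verify: 5 × 3 = 15 ≡ 1 mod 7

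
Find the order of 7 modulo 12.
Powers of 7 mod 12: 7^1≡7, 7^2≡1. ord_12(7) = 2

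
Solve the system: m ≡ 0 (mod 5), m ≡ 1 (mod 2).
M = 5 × 2 = 10. M₁ = 2, y₁ ≡ 3 (mod 5). M₂ = 5, y₂ ≡ 1 (mod 2). m = 0×2×3 + 1×5×1 ≡ 5 (mod 10)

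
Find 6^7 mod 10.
By repeated squaring mod 10: 6^{1}≡6, 6^{2}≡6, 6^{4}≡6. Then 6^{7} = 6^{4+2+1} ≡ 6 × 6 × 6 ≡ 6 mod 10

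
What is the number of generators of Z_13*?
There are φ(13-1) = φ(12) = 4 primitive roots modulo 13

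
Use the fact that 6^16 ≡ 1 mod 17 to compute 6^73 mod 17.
By Fermat: 6^{16} ≡ 1 mod 17. 73 = 4×16 + 9. So 6^{73} ≡ 6^{9} ≡ 11 mod 17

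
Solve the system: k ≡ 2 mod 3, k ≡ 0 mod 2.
M = 3 × 2 = 6. M₁ = 2, y₁ ≡ 2 mod 3. M₂ = 3, y₂ ≡ 1 mod 2. k = 2×2×2 + 0×3×1 ≡ 2 mod 6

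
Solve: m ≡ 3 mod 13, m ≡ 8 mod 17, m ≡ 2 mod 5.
M = 13 × 17 × 5 = 1105. M₁ = 85, y₁ ≡ 2 mod 13. M₂ = 65, y₂ ≡ 11 mod 17. M₃ = 221, y₃ ≡ 1 mod 5. m = 3×85×2 + 8×65×11 + 2×221×1 ≡ 42 mod 1105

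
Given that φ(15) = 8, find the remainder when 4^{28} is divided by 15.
By Euler: 4^{8} ≡ 1 mod 15 since gcd(4, 15) = 1. 28 = 3×8 + 4. So 4^{28} ≡ 4^{4} ≡ 1 mod 15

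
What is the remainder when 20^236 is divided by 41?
Using Fermat: 20^{40} ≡ 1 mod 41. 236 ≡ 36 mod 40. So 20^{236} ≡ 20^{36} ≡ 16 mod 41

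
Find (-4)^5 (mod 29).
By repeated squaring (mod 29): (-4)^{1}≡25, (-4)^{2}≡16, (-4)^{4}≡24. Then (-4)^{5} = (-4)^{4+1} ≡ 24 × 25 ≡ 20 (mod 29)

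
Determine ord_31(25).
Powers of 25 mod 31: 25^1≡25, 25^2≡5, 25^3≡1. Order = 3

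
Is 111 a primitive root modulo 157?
111^{26} ≡ 1 (mod 157) and 26 < 156, so ord_157(111) = 26 ≠ 156 and 111 is not a primitive root.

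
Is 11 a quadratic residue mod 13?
By Euler's criterion: 11^{6} ≡ 12 (mod 13). Since this equals -1 (≡ 12), 11 is not a QR.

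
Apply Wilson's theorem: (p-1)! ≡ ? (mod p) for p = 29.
By Wilson's theorem, (28)! ≡ -1 ≡ 28 mod 29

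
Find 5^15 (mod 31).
By repeated squaring (mod 31): 5^{1}≡5, 5^{2}≡25, 5^{4}≡5, 5^{8}≡25. Then 5^{15} = 5^{8+4+2+1} ≡ 25 × 5 × 25 × 5 ≡ 1 (mod 31)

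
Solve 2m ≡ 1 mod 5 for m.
Since 5 is prime, by Fermat 2^(-1) ≡ 2^{3} ≡ 3 mod 5. Verify: 2 × 3 = 6 ≡ 1 mod 5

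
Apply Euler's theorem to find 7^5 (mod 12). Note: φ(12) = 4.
By Euler: 7^{4} ≡ 1 (mod 12) since gcd(7, 12) = 1. 5 = 1×4 + 1. So 7^{5} ≡ 7^{1} ≡ 7 (mod 12)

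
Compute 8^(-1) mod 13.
Since 13 is prime, by Fermat 8^(-1) ≡ 8^{11} ≡ 5 mod 13. Verify: 8 × 5 = 40 ≡ 1 mod 13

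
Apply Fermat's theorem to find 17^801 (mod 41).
By Fermat: 17^{40} ≡ 1 (mod 41). 801 ≡ 1 (mod 40). So 17^{801} ≡ 17^{1} ≡ 17 (mod 41)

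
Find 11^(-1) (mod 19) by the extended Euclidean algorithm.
Extended GCD: 11(7) + 19(-4) = 1. So 11^(-1) ≡ 7 (mod 19). Verify: 11 × 7 = 77 ≡ 1 (mod 19)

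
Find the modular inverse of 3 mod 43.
Since 43 is prime, by Fermat 3^(-1) ≡ 3^{41} ≡ 29 mod 43. Verify: 3 × 29 = 87 ≡ 1 mod 43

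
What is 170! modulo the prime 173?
(172)! = (170)! × (171) × (172) ≡ -1 mod 173. So (170)! ≡ -1 × [(172)(171)]^(-1) ≡ 86 mod 173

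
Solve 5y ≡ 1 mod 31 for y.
Since 31 is prime, by Fermat 5^(-1) ≡ 5^{29} ≡ 25 mod 31. Verify: 5 × 25 = 125 ≡ 1 mod 31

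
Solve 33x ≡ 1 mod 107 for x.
Since 107 is prime, by Fermat 33^(-1) ≡ 33^{105} ≡ 13 mod 107. Verify: 33 × 13 = 429 ≡ 1 mod 107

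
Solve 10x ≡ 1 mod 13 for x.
Since 13 is prime, by Fermat 10^(-1) ≡ 10^{11} ≡ 4 mod 13. Verify: 10 × 4 = 40 ≡ 1 mod 13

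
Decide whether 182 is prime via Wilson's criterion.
(181)! mod 182 = 0. Since 0 ≢ -1 (mod 182), 182 is not prime.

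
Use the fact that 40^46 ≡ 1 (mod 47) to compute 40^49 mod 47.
By Fermat: 40^{46} ≡ 1 (mod 47). So 40^{49} = 40^{46} · 40^{3} ≡ 40^{3} ≡ 33 (mod 47)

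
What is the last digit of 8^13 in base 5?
Using Fermat: 8^{4} ≡ 1 (mod 5). 13 ≡ 1 (mod 4). So 8^{13} ≡ 8^{1} ≡ 3 (mod 5)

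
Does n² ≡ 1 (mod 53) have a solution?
By Euler's criterion: 1^{26} ≡ 1 (mod 53). Since this equals 1, 1 is a QR.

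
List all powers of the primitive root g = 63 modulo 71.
63^1, 63^2, ..., 63^{70} mod 71: [63, 64, 56, 49, 34, 12, 46, 58, 33, 20, 53, 2, 55, 57, 41, 27, 68, 24, 21, 45, 66, 40, 35, 4, 39, 43, 11, 54, 65, 48, 42, 19, 61, 9, 70, 8, 7, 15, 22, 37, 59, 25, 13, 38, 51, 18, 69, 16, 14, 30, 44, 3, 47, 50, 26, 5, 31, 36, 67, 32, 28, 60, 17, 6, 23, 29, 52, 10, 62, 1]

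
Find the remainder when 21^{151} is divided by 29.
By Fermat: 21^{28} ≡ 1 (mod 29). 151 = 5×28 + 11. So 21^{151} ≡ 21^{11} ≡ 26 (mod 29)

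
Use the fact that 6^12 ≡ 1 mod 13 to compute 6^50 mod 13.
By Fermat: 6^{12} ≡ 1 mod 13. 50 = 4×12 + 2. So 6^{50} ≡ 6^{2} ≡ 10 mod 13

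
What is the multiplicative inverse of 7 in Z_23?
Since 23 is prime, by Fermat 7^(-1) ≡ 7^{21} ≡ 10 mod 23. Verify: 7 × 10 = 70 ≡ 1 mod 23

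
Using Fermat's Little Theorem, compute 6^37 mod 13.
By Fermat: 6^{12} ≡ 1 mod 13. 37 = 3×12 + 1. So 6^{37} ≡ 6^{1} ≡ 6 mod 13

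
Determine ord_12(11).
Powers of 11 mod 12: 11^1≡11, 11^2≡1. ord_12(11) = 2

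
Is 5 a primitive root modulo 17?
ord_17(5) divides 16. For each prime q|16: 5^{8}≡16, none ≡ 1. So 5 has order 16 and is a primitive root mod 17.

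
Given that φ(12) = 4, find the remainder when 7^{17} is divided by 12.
By Euler: 7^{4} ≡ 1 mod 12 since gcd(7, 12) = 1. 17 = 4×4 + 1. So 7^{17} ≡ 7^{1} ≡ 7 mod 12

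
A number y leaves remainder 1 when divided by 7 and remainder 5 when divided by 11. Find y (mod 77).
M = 7 × 11 = 77. M₁ = 11, y₁ ≡ 2 (mod 7). M₂ = 7, y₂ ≡ 8 (mod 11). y = 1×11×2 + 5×7×8 ≡ 71 (mod 77)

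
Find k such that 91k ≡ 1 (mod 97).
Since 97 is prime, by Fermat 91^(-1) ≡ 91^{95} ≡ 16 (mod 97). Verify: 91 × 16 = 1456 ≡ 1 (mod 97)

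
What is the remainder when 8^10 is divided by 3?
Using Fermat: 8^{2} ≡ 1 (mod 3). 10 ≡ 0 (mod 2). So 8^{10} ≡ 8^{0} ≡ 1 (mod 3)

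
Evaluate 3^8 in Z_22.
By repeated squaring mod 22: 3^{1}≡3, 3^{2}≡9, 3^{4}≡15, 3^{8}≡5. So 3^{8} ≡ 5 mod 22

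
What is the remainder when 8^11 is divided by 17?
By repeated squaring mod 17: 8^{1}≡8, 8^{2}≡13, 8^{4}≡16, 8^{8}≡1. Then 8^{11} = 8^{8+2+1} ≡ 1 × 13 × 8 ≡ 2 mod 17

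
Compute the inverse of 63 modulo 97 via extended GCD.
Extended GCD: 63(-20) + 97(13) = 1. So 63^(-1) ≡ -20 ≡ 77 mod 97. Verify: 63 × 77 = 4851 ≡ 1 mod 97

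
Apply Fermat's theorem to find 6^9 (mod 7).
By Fermat: 6^{6} ≡ 1 (mod 7). So 6^{9} = 6^{6} · 6^{3} ≡ 6^{3} ≡ 6 (mod 7)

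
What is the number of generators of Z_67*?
A prime p has φ(p-1) primitive roots; here φ(66) = 20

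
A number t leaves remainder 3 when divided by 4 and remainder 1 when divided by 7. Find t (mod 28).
M = 4 × 7 = 28. M₁ = 7, y₁ ≡ 3 (mod 4). M₂ = 4, y₂ ≡ 2 (mod 7). t = 3×7×3 + 1×4×2 ≡ 15 (mod 28)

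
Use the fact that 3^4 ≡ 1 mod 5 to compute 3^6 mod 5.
By Fermat: 3^{4} ≡ 1 mod 5. So 3^{6} = 3^{4} · 3^{2} ≡ 3^{2} ≡ 4 mod 5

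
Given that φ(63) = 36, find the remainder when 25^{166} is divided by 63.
By Euler: 25^{36} ≡ 1 mod 63 since gcd(25, 63) = 1. 166 = 4×36 + 22. So 25^{166} ≡ 25^{22} ≡ 25 mod 63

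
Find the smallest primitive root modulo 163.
g = 2. For each prime q|162: 2^{81}≡162, 2^{54}≡104, none ≡ 1, so ord_163(2) = 162 and 2 is a primitive root.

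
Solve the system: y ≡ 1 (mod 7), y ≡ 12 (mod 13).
M = 7 × 13 = 91. M₁ = 13, y₁ ≡ 6 (mod 7). M₂ = 7, y₂ ≡ 2 (mod 13). y = 1×13×6 + 12×7×2 ≡ 64 (mod 91)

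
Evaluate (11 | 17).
(11/17) = 11^{8} mod 17 = -1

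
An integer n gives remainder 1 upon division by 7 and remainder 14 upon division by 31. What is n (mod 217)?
M = 7 × 31 = 217. M₁ = 31, y₁ ≡ 5 (mod 7). M₂ = 7, y₂ ≡ 9 (mod 31). n = 1×31×5 + 14×7×9 ≡ 169 (mod 217)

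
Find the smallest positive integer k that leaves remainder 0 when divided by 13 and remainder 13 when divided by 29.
M = 13 × 29 = 377. M₁ = 29, y₁ ≡ 9 mod 13. M₂ = 13, y₂ ≡ 9 mod 29. k = 0×29×9 + 13×13×9 ≡ 13 mod 377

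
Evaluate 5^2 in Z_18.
5^{2} = 25 ≡ 7 mod 18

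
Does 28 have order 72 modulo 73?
ord_73(28) divides 72. For each prime q|72: 28^{36}≡72, 28^{24}≡8, none ≡ 1. So 28 has order 72 and is a primitive root mod 73.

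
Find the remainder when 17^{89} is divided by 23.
By Fermat: 17^{22} ≡ 1 mod 23. 89 = 4×22 + 1. So 17^{89} ≡ 17^{1} ≡ 17 mod 23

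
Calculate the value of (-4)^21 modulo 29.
By repeated squaring mod 29: (-4)^{1}≡25, (-4)^{2}≡16, (-4)^{4}≡24, (-4)^{8}≡25, (-4)^{16}≡16. Then (-4)^{21} = (-4)^{16+4+1} ≡ 16 × 24 × 25 ≡ 1 mod 29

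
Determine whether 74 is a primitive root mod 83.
ord_83(74) divides 82. For each prime q|82: 74^{41}≡82, 74^{2}≡81, none ≡ 1. So 74 has order 82 and is a primitive root mod 83.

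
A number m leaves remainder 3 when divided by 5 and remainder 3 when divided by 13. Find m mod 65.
M = 5 × 13 = 65. M₁ = 13, y₁ ≡ 2 mod 5. M₂ = 5, y₂ ≡ 8 mod 13. m = 3×13×2 + 3×5×8 ≡ 3 mod 65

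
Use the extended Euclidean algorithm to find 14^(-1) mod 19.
Extended GCD: 14(-4) + 19(3) = 1. So 14^(-1) ≡ -4 ≡ 15 mod 19. Verify: 14 × 15 = 210 ≡ 1 mod 19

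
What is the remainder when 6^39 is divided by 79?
By repeated squaring (mod 79): 6^{1}≡6, 6^{2}≡36, 6^{4}≡32, 6^{8}≡76, 6^{16}≡9, 6^{32}≡2. Then 6^{39} = 6^{32+4+2+1} ≡ 2 × 32 × 36 × 6 ≡ 78 (mod 79)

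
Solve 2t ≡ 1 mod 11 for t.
Since 11 is prime, by Fermat 2^(-1) ≡ 2^{9} ≡ 6 mod 11. Verify: 2 × 6 = 12 ≡ 1 mod 11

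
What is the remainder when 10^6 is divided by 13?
By repeated squaring mod 13: 10^{1}≡10, 10^{2}≡9, 10^{4}≡3. Then 10^{6} = 10^{4+2} ≡ 3 × 9 ≡ 1 mod 13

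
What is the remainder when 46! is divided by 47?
By Wilson's theorem, (46)! ≡ -1 ≡ 46 (mod 47)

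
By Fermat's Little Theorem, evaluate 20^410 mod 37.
By Fermat: 20^{36} ≡ 1 (mod 37). 410 ≡ 14 (mod 36). So 20^{410} ≡ 20^{14} ≡ 3 (mod 37)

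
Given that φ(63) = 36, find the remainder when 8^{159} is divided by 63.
By Euler: 8^{36} ≡ 1 (mod 63) since gcd(8, 63) = 1. 159 = 4×36 + 15. So 8^{159} ≡ 8^{15} ≡ 8 (mod 63)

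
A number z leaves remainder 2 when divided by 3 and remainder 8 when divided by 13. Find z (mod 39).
M = 3 × 13 = 39. M₁ = 13, y₁ ≡ 1 (mod 3). M₂ = 3, y₂ ≡ 9 (mod 13). z = 2×13×1 + 8×3×9 ≡ 8 (mod 39)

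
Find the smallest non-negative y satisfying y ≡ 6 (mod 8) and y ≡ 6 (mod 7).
M = 8 × 7 = 56. M₁ = 7, y₁ ≡ 7 (mod 8). M₂ = 8, y₂ ≡ 1 (mod 7). y = 6×7×7 + 6×8×1 ≡ 6 (mod 56)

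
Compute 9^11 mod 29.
By repeated squaring (mod 29): 9^{1}≡9, 9^{2}≡23, 9^{4}≡7, 9^{8}≡20. Then 9^{11} = 9^{8+2+1} ≡ 20 × 23 × 9 ≡ 22 (mod 29)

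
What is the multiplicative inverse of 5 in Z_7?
Since 7 is prime, by Fermat 5^(-1) ≡ 5^{5} ≡ 3 (mod 7). Verify: 5 × 3 = 15 ≡ 1 (mod 7)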